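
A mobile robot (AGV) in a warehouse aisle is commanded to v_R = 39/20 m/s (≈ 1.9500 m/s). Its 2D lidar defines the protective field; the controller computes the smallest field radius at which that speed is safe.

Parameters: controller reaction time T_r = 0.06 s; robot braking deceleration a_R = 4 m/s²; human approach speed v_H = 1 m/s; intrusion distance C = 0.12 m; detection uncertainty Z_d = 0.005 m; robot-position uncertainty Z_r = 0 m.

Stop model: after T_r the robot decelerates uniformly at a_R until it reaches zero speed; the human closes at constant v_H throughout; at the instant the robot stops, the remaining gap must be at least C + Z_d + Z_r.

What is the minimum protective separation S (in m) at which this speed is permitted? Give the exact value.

S_min = 20237/16000 m = 1.2648 m

braking lasts T_s = (39/20)/4 = 0.4875 s
robot covers v_R·T_r = 1.9500·0.0600 = 0.1170 m before braking
robot covers 1.9500·0.4875 − ½·4.0000·0.4875² = 0.4753 m while stopping
human closes 1.0000·0.5475 = 0.5475 m
residual clearance needed = 0.1200+0.0050+0.0000 = 0.1250 m
S_min ≈ 0.1170+0.4753+0.5475+0.1250  ⇒  S_min = 20237/16000 m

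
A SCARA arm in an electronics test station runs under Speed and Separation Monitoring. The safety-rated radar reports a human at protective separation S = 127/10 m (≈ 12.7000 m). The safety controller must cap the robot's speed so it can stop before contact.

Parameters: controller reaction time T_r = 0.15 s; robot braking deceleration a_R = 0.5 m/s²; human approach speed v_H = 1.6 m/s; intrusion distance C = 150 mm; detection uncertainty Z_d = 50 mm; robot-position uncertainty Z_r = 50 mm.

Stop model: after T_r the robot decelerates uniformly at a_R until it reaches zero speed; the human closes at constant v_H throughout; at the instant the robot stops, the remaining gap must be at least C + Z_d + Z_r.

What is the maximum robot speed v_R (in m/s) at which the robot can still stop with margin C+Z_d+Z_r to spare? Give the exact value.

quadratic (1)·v² + (67/20)·v + (-1221/100) = 0
  disc = (67/20)² − 4·(1)·(-1221/100) = 961/16 ; √disc = 31/4
  v_R = (−(67/20) + 31/4) / (2·(1)) = 11/5 m/s
check:
stop time T_s = (11/5)/(1/2) = 4.4000 s
robot covers v_R·T_r = 2.2000·0.1500 = 0.3300 m before braking
robot under decel: 2.2000²/(2·0.5000) = 4.8400 m
human closes 1.6000·4.5500 = 7.2800 m
C+Z_d+Z_r = 0.1500+0.0500+0.0500 = 0.2500 m
sum ≈ 0.3300+4.8400+7.2800+0.2500 ≈ 12.7000 m = S ✓

v_R_max = 11/5 m/s = 2.2000 m/s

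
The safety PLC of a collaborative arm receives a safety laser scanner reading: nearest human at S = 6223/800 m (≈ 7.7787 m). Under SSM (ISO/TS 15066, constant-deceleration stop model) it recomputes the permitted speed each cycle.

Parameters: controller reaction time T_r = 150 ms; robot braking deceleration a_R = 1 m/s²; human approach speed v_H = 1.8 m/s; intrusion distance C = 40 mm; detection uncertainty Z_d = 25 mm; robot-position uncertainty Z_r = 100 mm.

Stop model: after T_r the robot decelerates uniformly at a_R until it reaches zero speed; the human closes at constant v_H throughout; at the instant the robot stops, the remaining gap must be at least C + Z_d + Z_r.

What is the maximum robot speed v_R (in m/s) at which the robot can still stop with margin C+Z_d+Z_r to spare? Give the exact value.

at the boundary: (1/2)·v² + (39/20)·v + (-235/32) = 0
  disc = (39/20)² − 4·(1/2)·(-235/32) = 1849/100 ; √disc = 43/10
  v_R = (−(39/20) + 43/10) / (2·(1/2)) = 47/20 m/s
check:
braking lasts T_s = (47/20)/1 = 2.3500 s
robot covers v_R·T_r = 2.3500·0.1500 = 0.3525 m before braking
braking distance = 2.3500²/(2·1.0000) = 2.7612 m
human over T_r+T_s: 1.8000·(0.1500+2.3500) = 4.5000 m
residual clearance needed = 0.0400+0.0250+0.1000 = 0.1650 m
sum ≈ 0.3525+2.7612+4.5000+0.1650 ≈ 7.7787 m = S ✓

v_R_max = 47/20 m/s = 2.3500 m/s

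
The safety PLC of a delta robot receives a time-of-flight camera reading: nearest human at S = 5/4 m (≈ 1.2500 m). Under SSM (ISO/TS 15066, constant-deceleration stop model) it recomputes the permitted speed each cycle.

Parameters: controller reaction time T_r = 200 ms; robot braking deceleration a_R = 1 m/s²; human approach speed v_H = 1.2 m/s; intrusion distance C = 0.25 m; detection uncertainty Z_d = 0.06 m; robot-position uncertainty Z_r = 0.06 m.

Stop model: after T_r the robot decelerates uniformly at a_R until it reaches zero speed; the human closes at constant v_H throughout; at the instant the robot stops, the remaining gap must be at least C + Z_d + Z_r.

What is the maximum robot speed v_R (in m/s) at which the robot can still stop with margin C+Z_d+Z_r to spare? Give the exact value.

collect terms ⇒ (1/2)·v_R² + (7/5)·v_R + (-16/25) = 0
  disc = (7/5)² − 4·(1/2)·(-16/25) = 81/25 ; √disc = 9/5
  v_R = (−(7/5) + 9/5) / (2·(1/2)) = 2/5 m/s
check:
stop time T_s = (2/5)/1 = 0.4000 s
robot covers v_R·T_r = 0.4000·0.2000 = 0.0800 m before braking
robot covers 0.4000·0.4000 − ½·1.0000·0.4000² = 0.0800 m while stopping
human closes 1.2000·0.6000 = 0.7200 m
margins: 0.2500+0.0600+0.0600 = 0.3700 m
sum ≈ 0.0800+0.0800+0.7200+0.3700 ≈ 1.2500 m = S ✓

v_R_max = 2/5 m/s = 0.4000 m/s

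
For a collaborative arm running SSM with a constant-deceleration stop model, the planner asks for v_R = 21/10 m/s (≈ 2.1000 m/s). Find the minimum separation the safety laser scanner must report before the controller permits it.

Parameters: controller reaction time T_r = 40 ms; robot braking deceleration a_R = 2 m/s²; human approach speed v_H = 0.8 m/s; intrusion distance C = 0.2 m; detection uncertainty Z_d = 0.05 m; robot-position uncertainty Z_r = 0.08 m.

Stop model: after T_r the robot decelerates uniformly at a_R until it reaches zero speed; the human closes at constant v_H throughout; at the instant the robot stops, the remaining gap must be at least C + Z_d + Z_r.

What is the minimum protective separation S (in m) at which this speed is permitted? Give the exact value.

braking lasts T_s = (21/10)/2 = 1.0500 s
robot in T_r: 2.1000·0.0400 = 0.0840 m
braking distance = 2.1000²/(2·2.0000) = 1.1025 m
human closes 0.8000·1.0900 = 0.8720 m
residual clearance needed = 0.2000+0.0500+0.0800 = 0.3300 m
S_min ≈ 0.0840+1.1025+0.8720+0.3300  ⇒  S_min = 4777/2000 m

S_min = 4777/2000 m = 2.3885 m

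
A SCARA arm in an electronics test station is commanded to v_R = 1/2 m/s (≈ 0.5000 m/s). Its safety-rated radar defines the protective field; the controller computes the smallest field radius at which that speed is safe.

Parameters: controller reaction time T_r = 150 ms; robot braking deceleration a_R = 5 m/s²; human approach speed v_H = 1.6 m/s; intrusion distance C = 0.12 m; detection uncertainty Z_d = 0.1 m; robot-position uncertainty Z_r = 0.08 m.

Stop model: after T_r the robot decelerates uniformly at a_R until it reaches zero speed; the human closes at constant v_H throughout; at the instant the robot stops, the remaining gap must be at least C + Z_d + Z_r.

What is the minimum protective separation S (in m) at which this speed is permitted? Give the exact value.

S_min = 4/5 m = 0.8000 m

braking lasts T_s = (1/2)/5 = 0.1000 s
reaction-phase robot travel = 0.5000·0.1500 = 0.0750 m
braking distance = 0.5000²/(2·5.0000) = 0.0250 m
person approaches 1.6000·(0.1500+0.1000) = 0.4000 m
margins: 0.1200+0.1000+0.0800 = 0.3000 m
S_min ≈ 0.0750+0.0250+0.4000+0.3000  ⇒  S_min = 4/5 m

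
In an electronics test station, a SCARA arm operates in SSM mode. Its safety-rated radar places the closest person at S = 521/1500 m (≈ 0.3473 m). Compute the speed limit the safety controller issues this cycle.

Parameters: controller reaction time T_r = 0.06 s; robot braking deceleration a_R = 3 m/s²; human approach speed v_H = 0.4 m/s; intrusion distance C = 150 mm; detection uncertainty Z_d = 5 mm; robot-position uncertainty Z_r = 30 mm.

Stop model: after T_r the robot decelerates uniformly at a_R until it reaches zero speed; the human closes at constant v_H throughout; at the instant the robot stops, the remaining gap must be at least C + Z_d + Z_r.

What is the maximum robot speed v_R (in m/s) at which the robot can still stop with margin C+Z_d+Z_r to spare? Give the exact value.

v_R_max = 1/2 m/s = 0.5000 m/s

quadratic (1/6)·v² + (29/150)·v + (-83/600) = 0
  disc = (29/150)² − 4·(1/6)·(-83/600) = 81/625 ; √disc = 9/25
  v_R = (−(29/150) + 9/25) / (2·(1/6)) = 1/2 m/s
check:
stop time T_s = (1/2)/3 = 0.1667 s
robot covers v_R·T_r = 0.5000·0.0600 = 0.0300 m before braking
robot covers 0.5000·0.1667 − ½·3.0000·0.1667² = 0.0417 m while stopping
human closes 0.4000·0.2267 = 0.0907 m
C+Z_d+Z_r = 0.1500+0.0050+0.0300 = 0.1850 m
sum ≈ 0.0300+0.0417+0.0907+0.1850 ≈ 0.3473 m = S ✓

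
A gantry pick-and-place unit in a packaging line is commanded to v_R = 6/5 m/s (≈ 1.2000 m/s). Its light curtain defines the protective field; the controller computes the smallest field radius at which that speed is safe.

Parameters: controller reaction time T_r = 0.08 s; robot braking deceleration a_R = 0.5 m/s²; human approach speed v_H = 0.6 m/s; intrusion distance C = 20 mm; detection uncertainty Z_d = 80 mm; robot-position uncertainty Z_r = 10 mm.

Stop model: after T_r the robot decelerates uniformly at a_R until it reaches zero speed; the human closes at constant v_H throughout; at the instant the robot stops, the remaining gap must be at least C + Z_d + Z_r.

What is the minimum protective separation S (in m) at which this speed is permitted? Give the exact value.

T_s = v_R/a_R = (6/5)/(1/2) = 2.4000 s
reaction-phase robot travel = 1.2000·0.0800 = 0.0960 m
robot under decel: 1.2000²/(2·0.5000) = 1.4400 m
person approaches 0.6000·(0.0800+2.4000) = 1.4880 m
residual clearance needed = 0.0200+0.0800+0.0100 = 0.1100 m
S_min ≈ 0.0960+1.4400+1.4880+0.1100  ⇒  S_min = 1567/500 m

S_min = 1567/500 m = 3.1340 m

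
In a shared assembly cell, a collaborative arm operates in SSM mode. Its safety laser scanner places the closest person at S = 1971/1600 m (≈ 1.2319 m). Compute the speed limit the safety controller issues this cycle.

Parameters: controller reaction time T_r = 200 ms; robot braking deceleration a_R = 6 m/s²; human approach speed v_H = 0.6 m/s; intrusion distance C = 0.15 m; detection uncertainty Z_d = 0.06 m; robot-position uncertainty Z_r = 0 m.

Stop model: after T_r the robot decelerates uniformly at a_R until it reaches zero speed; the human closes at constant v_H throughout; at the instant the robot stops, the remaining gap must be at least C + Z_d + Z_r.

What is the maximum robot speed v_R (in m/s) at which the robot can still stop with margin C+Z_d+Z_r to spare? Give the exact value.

v_R_max = 39/20 m/s = 1.9500 m/s

collect terms ⇒ (1/12)·v_R² + (3/10)·v_R + (-1443/1600) = 0
  disc = (3/10)² − 4·(1/12)·(-1443/1600) = 25/64 ; √disc = 5/8
  v_R = (−(3/10) + 5/8) / (2·(1/12)) = 39/20 m/s
check:
T_s = v_R/a_R = (39/20)/6 = 0.3250 s
reaction-phase robot travel = 1.9500·0.2000 = 0.3900 m
robot under decel: 1.9500²/(2·6.0000) = 0.3169 m
human closes 0.6000·0.5250 = 0.3150 m
margins: 0.1500+0.0600+0.0000 = 0.2100 m
sum ≈ 0.3900+0.3169+0.3150+0.2100 ≈ 1.2319 m = S ✓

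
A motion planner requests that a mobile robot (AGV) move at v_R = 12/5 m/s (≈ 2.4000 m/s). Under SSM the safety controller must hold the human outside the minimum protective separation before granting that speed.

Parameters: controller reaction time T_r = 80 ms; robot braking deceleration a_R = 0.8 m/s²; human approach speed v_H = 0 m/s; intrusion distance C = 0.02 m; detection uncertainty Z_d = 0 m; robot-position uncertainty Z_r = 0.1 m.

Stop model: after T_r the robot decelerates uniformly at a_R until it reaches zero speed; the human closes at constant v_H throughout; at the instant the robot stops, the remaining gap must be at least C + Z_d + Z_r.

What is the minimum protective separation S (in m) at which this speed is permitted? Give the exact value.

T_s = v_R/a_R = (12/5)/(4/5) = 3.0000 s
reaction-phase robot travel = 2.4000·0.0800 = 0.1920 m
braking distance = 2.4000²/(2·0.8000) = 3.6000 m
human over T_r+T_s: 0.0000·(0.0800+3.0000) = 0.0000 m
residual clearance needed = 0.0200+0.0000+0.1000 = 0.1200 m
S_min ≈ 0.1920+3.6000+0.0000+0.1200  ⇒  S_min = 489/125 m

S_min = 489/125 m = 3.9120 m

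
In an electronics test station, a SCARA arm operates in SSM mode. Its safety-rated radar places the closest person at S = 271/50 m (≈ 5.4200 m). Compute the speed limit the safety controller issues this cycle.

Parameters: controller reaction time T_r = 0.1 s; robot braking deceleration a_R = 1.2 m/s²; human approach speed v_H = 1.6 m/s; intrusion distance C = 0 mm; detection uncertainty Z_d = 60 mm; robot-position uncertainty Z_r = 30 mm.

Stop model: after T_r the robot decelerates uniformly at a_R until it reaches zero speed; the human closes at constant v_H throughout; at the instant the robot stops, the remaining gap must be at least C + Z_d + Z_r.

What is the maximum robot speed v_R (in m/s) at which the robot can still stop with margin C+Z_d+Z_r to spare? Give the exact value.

collect terms ⇒ (5/12)·v_R² + (43/30)·v_R + (-517/100) = 0
  disc = (43/30)² − 4·(5/12)·(-517/100) = 2401/225 ; √disc = 49/15
  v_R = (−(43/30) + 49/15) / (2·(5/12)) = 11/5 m/s
check:
stop time T_s = (11/5)/(6/5) = 1.8333 s
robot covers v_R·T_r = 2.2000·0.1000 = 0.2200 m before braking
braking distance = 2.2000²/(2·1.2000) = 2.0167 m
human closes 1.6000·1.9333 = 3.0933 m
margins: 0.0000+0.0600+0.0300 = 0.0900 m
sum ≈ 0.2200+2.0167+3.0933+0.0900 ≈ 5.4200 m = S ✓

v_R_max = 11/5 m/s = 2.2000 m/s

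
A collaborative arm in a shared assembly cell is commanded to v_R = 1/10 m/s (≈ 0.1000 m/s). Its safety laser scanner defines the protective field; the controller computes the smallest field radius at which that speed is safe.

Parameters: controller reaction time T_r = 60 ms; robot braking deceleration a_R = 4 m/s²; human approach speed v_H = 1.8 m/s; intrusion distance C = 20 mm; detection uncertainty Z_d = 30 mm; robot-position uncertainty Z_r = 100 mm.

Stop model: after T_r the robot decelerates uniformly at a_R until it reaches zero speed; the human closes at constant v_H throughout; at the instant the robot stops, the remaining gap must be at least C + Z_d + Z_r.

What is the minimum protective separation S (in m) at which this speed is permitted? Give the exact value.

S_min = 1241/4000 m = 0.3103 m

stop time T_s = (1/10)/4 = 0.0250 s
robot covers v_R·T_r = 0.1000·0.0600 = 0.0060 m before braking
robot under decel: 0.1000²/(2·4.0000) = 0.0013 m
person approaches 1.8000·(0.0600+0.0250) = 0.1530 m
residual clearance needed = 0.0200+0.0300+0.1000 = 0.1500 m
S_min ≈ 0.0060+0.0013+0.1530+0.1500  ⇒  S_min = 1241/4000 m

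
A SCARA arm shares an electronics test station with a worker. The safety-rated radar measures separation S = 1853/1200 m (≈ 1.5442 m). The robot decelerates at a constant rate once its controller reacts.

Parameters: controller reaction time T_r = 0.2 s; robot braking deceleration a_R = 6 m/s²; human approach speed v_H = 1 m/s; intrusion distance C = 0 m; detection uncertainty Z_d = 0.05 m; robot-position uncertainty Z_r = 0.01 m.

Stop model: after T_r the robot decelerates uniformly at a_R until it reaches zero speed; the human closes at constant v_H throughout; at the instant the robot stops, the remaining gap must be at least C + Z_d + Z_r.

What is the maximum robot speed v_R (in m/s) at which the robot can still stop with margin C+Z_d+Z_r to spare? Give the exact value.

v_R_max = 23/10 m/s = 2.3000 m/s

quadratic (1/12)·v² + (11/30)·v + (-1541/1200) = 0
  disc = (11/30)² − 4·(1/12)·(-1541/1200) = 9/16 ; √disc = 3/4
  v_R = (−(11/30) + 3/4) / (2·(1/12)) = 23/10 m/s
check:
braking lasts T_s = (23/10)/6 = 0.3833 s
robot in T_r: 2.3000·0.2000 = 0.4600 m
robot covers 2.3000·0.3833 − ½·6.0000·0.3833² = 0.4408 m while stopping
person approaches 1.0000·(0.2000+0.3833) = 0.5833 m
margins: 0.0000+0.0500+0.0100 = 0.0600 m
sum ≈ 0.4600+0.4408+0.5833+0.0600 ≈ 1.5442 m = S ✓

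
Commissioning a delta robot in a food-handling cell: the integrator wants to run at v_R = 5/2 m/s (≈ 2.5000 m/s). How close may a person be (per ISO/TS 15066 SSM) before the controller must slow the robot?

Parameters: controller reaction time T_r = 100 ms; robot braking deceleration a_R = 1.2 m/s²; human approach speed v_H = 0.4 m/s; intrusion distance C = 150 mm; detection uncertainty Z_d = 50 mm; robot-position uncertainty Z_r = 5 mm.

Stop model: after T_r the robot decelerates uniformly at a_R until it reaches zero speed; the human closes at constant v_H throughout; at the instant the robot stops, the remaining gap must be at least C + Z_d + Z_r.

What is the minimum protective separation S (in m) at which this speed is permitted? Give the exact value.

S_min = 1573/400 m = 3.9325 m

braking lasts T_s = (5/2)/(6/5) = 2.0833 s
robot covers v_R·T_r = 2.5000·0.1000 = 0.2500 m before braking
braking distance = 2.5000²/(2·1.2000) = 2.6042 m
person approaches 0.4000·(0.1000+2.0833) = 0.8733 m
residual clearance needed = 0.1500+0.0500+0.0050 = 0.2050 m
S_min ≈ 0.2500+2.6042+0.8733+0.2050  ⇒  S_min = 1573/400 m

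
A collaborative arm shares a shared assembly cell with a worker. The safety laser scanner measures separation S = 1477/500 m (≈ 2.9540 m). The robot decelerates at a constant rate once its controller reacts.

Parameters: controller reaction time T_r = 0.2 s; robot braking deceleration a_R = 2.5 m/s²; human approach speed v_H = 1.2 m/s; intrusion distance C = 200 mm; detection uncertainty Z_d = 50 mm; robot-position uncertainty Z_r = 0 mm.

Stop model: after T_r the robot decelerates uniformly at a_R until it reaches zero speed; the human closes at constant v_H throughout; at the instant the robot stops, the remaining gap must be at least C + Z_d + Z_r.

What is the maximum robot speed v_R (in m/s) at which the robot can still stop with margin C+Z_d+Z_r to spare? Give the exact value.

v_R_max = 11/5 m/s = 2.2000 m/s

at the boundary: (1/5)·v² + (17/25)·v + (-308/125) = 0
  disc = (17/25)² − 4·(1/5)·(-308/125) = 1521/625 ; √disc = 39/25
  v_R = (−(17/25) + 39/25) / (2·(1/5)) = 11/5 m/s
check:
braking lasts T_s = (11/5)/(5/2) = 0.8800 s
reaction-phase robot travel = 2.2000·0.2000 = 0.4400 m
robot covers 2.2000·0.8800 − ½·2.5000·0.8800² = 0.9680 m while stopping
human closes 1.2000·1.0800 = 1.2960 m
C+Z_d+Z_r = 0.2000+0.0500+0.0000 = 0.2500 m
sum ≈ 0.4400+0.9680+1.2960+0.2500 ≈ 2.9540 m = S ✓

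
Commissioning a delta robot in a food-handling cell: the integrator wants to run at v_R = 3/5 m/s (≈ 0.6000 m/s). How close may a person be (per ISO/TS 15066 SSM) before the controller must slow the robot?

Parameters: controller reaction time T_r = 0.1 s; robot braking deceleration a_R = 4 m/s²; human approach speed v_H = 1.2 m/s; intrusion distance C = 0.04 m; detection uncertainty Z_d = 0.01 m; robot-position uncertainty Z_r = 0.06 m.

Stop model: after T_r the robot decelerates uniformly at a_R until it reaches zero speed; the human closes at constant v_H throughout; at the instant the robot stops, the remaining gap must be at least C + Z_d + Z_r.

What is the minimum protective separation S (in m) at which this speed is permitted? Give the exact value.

S_min = 103/200 m = 0.5150 m

braking lasts T_s = (3/5)/4 = 0.1500 s
robot covers v_R·T_r = 0.6000·0.1000 = 0.0600 m before braking
braking distance = 0.6000²/(2·4.0000) = 0.0450 m
human over T_r+T_s: 1.2000·(0.1000+0.1500) = 0.3000 m
residual clearance needed = 0.0400+0.0100+0.0600 = 0.1100 m
S_min ≈ 0.0600+0.0450+0.3000+0.1100  ⇒  S_min = 103/200 m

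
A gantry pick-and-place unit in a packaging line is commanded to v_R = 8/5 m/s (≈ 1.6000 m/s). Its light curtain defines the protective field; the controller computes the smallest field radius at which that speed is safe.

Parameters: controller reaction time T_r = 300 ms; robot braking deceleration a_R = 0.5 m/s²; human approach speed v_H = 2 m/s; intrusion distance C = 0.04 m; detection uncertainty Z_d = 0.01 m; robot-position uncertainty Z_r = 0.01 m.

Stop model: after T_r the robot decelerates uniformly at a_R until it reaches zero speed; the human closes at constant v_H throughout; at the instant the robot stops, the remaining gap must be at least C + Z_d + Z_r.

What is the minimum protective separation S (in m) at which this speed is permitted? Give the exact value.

S_min = 101/10 m = 10.1000 m

braking lasts T_s = (8/5)/(1/2) = 3.2000 s
robot in T_r: 1.6000·0.3000 = 0.4800 m
robot under decel: 1.6000²/(2·0.5000) = 2.5600 m
human closes 2.0000·3.5000 = 7.0000 m
C+Z_d+Z_r = 0.0400+0.0100+0.0100 = 0.0600 m
S_min ≈ 0.4800+2.5600+7.0000+0.0600  ⇒  S_min = 101/10 m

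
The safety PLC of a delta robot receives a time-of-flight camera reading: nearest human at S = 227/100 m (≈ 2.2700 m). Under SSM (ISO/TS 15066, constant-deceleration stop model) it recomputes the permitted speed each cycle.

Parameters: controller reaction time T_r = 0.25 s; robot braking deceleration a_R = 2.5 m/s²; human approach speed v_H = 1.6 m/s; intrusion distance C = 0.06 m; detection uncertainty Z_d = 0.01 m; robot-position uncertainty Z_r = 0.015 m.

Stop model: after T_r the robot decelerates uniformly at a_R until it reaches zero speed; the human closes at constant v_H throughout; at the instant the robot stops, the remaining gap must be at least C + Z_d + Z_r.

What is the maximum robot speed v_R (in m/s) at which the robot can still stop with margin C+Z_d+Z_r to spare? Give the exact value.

collect terms ⇒ (1/5)·v_R² + (89/100)·v_R + (-357/200) = 0
  disc = (89/100)² − 4·(1/5)·(-357/200) = 22201/10000 ; √disc = 149/100
  v_R = (−(89/100) + 149/100) / (2·(1/5)) = 3/2 m/s
check:
stop time T_s = (3/2)/(5/2) = 0.6000 s
robot covers v_R·T_r = 1.5000·0.2500 = 0.3750 m before braking
braking distance = 1.5000²/(2·2.5000) = 0.4500 m
human over T_r+T_s: 1.6000·(0.2500+0.6000) = 1.3600 m
C+Z_d+Z_r = 0.0600+0.0100+0.0150 = 0.0850 m
sum ≈ 0.3750+0.4500+1.3600+0.0850 ≈ 2.2700 m = S ✓

v_R_max = 3/2 m/s = 1.5000 m/s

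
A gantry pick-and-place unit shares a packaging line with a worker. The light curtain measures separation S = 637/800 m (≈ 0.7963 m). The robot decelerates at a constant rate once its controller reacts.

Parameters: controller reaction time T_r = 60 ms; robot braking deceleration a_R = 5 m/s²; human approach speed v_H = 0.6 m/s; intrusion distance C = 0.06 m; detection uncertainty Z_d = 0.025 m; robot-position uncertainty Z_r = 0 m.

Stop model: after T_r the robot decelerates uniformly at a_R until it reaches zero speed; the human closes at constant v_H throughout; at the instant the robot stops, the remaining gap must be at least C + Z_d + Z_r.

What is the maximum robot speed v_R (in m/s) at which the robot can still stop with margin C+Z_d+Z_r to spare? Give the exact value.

v_R_max = 37/20 m/s = 1.8500 m/s

collect terms ⇒ (1/10)·v_R² + (9/50)·v_R + (-2701/4000) = 0
  disc = (9/50)² − 4·(1/10)·(-2701/4000) = 121/400 ; √disc = 11/20
  v_R = (−(9/50) + 11/20) / (2·(1/10)) = 37/20 m/s
check:
braking lasts T_s = (37/20)/5 = 0.3700 s
reaction-phase robot travel = 1.8500·0.0600 = 0.1110 m
robot covers 1.8500·0.3700 − ½·5.0000·0.3700² = 0.3422 m while stopping
person approaches 0.6000·(0.0600+0.3700) = 0.2580 m
C+Z_d+Z_r = 0.0600+0.0250+0.0000 = 0.0850 m
sum ≈ 0.1110+0.3422+0.2580+0.0850 ≈ 0.7963 m = S ✓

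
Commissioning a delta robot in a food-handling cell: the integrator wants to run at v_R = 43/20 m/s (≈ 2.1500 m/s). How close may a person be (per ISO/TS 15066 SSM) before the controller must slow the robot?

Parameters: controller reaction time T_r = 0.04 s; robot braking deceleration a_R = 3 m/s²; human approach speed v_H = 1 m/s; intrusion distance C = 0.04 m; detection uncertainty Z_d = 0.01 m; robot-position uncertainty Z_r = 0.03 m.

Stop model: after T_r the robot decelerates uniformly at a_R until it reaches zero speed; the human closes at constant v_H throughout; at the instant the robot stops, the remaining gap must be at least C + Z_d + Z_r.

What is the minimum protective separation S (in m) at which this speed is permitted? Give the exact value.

T_s = v_R/a_R = (43/20)/3 = 0.7167 s
robot in T_r: 2.1500·0.0400 = 0.0860 m
robot covers 2.1500·0.7167 − ½·3.0000·0.7167² = 0.7704 m while stopping
human closes 1.0000·0.7567 = 0.7567 m
C+Z_d+Z_r = 0.0400+0.0100+0.0300 = 0.0800 m
S_min ≈ 0.0860+0.7704+0.7567+0.0800  ⇒  S_min = 20317/12000 m

S_min = 20317/12000 m = 1.6931 m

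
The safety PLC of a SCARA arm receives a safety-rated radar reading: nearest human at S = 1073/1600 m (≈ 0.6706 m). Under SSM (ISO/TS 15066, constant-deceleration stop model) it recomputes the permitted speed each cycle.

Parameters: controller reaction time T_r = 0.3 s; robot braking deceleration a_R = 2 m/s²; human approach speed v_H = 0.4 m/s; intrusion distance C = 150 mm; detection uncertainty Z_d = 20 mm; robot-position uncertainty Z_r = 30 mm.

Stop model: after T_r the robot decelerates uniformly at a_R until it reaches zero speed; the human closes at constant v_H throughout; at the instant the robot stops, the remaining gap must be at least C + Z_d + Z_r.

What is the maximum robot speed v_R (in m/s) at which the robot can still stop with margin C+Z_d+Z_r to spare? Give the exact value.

at the boundary: (1/4)·v² + (1/2)·v + (-561/1600) = 0
  disc = (1/2)² − 4·(1/4)·(-561/1600) = 961/1600 ; √disc = 31/40
  v_R = (−(1/2) + 31/40) / (2·(1/4)) = 11/20 m/s
check:
stop time T_s = (11/20)/2 = 0.2750 s
robot in T_r: 0.5500·0.3000 = 0.1650 m
robot covers 0.5500·0.2750 − ½·2.0000·0.2750² = 0.0756 m while stopping
person approaches 0.4000·(0.3000+0.2750) = 0.2300 m
residual clearance needed = 0.1500+0.0200+0.0300 = 0.2000 m
sum ≈ 0.1650+0.0756+0.2300+0.2000 ≈ 0.6706 m = S ✓

v_R_max = 11/20 m/s = 0.5500 m/s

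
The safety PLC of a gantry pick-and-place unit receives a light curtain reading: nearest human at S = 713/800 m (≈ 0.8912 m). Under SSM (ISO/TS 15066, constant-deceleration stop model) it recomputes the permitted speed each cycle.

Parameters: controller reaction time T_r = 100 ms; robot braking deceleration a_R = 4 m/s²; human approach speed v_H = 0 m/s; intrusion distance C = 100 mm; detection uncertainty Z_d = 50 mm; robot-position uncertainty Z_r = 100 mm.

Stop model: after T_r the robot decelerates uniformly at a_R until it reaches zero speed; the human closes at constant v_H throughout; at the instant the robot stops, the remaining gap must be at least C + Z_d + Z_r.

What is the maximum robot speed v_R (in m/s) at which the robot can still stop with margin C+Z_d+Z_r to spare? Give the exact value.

collect terms ⇒ (1/8)·v_R² + (1/10)·v_R + (-513/800) = 0
  disc = (1/10)² − 4·(1/8)·(-513/800) = 529/1600 ; √disc = 23/40
  v_R = (−(1/10) + 23/40) / (2·(1/8)) = 19/10 m/s
check:
T_s = v_R/a_R = (19/10)/4 = 0.4750 s
robot in T_r: 1.9000·0.1000 = 0.1900 m
robot under decel: 1.9000²/(2·4.0000) = 0.4512 m
human over T_r+T_s: 0.0000·(0.1000+0.4750) = 0.0000 m
C+Z_d+Z_r = 0.1000+0.0500+0.1000 = 0.2500 m
sum ≈ 0.1900+0.4512+0.0000+0.2500 ≈ 0.8912 m = S ✓

v_R_max = 19/10 m/s = 1.9000 m/s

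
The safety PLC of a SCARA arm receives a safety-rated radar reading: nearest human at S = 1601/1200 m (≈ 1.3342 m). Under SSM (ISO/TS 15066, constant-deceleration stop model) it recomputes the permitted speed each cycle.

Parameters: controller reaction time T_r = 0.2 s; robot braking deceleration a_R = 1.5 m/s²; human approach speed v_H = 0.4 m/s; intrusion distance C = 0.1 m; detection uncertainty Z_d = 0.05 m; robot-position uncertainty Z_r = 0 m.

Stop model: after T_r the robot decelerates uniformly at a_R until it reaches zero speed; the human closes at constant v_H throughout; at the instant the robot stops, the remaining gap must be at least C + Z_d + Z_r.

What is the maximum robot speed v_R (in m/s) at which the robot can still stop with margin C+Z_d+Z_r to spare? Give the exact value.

v_R_max = 5/4 m/s = 1.2500 m/s

quadratic (1/3)·v² + (7/15)·v + (-53/48) = 0
  disc = (7/15)² − 4·(1/3)·(-53/48) = 169/100 ; √disc = 13/10
  v_R = (−(7/15) + 13/10) / (2·(1/3)) = 5/4 m/s
check:
braking lasts T_s = (5/4)/(3/2) = 0.8333 s
reaction-phase robot travel = 1.2500·0.2000 = 0.2500 m
braking distance = 1.2500²/(2·1.5000) = 0.5208 m
human over T_r+T_s: 0.4000·(0.2000+0.8333) = 0.4133 m
residual clearance needed = 0.1000+0.0500+0.0000 = 0.1500 m
sum ≈ 0.2500+0.5208+0.4133+0.1500 ≈ 1.3342 m = S ✓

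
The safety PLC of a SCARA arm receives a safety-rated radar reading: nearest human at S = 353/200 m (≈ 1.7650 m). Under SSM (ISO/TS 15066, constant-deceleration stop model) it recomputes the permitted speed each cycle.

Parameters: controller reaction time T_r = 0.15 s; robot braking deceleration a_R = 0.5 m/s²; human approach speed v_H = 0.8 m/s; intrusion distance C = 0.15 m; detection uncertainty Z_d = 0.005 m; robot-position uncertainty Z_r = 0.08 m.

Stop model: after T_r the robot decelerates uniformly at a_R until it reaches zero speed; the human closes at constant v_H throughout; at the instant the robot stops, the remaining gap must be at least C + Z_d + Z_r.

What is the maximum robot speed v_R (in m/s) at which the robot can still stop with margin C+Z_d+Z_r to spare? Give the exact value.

v_R_max = 3/5 m/s = 0.6000 m/s

quadratic (1)·v² + (7/4)·v + (-141/100) = 0
  disc = (7/4)² − 4·(1)·(-141/100) = 3481/400 ; √disc = 59/20
  v_R = (−(7/4) + 59/20) / (2·(1)) = 3/5 m/s
check:
T_s = v_R/a_R = (3/5)/(1/2) = 1.2000 s
robot covers v_R·T_r = 0.6000·0.1500 = 0.0900 m before braking
robot covers 0.6000·1.2000 − ½·0.5000·1.2000² = 0.3600 m while stopping
person approaches 0.8000·(0.1500+1.2000) = 1.0800 m
C+Z_d+Z_r = 0.1500+0.0050+0.0800 = 0.2350 m
sum ≈ 0.0900+0.3600+1.0800+0.2350 ≈ 1.7650 m = S ✓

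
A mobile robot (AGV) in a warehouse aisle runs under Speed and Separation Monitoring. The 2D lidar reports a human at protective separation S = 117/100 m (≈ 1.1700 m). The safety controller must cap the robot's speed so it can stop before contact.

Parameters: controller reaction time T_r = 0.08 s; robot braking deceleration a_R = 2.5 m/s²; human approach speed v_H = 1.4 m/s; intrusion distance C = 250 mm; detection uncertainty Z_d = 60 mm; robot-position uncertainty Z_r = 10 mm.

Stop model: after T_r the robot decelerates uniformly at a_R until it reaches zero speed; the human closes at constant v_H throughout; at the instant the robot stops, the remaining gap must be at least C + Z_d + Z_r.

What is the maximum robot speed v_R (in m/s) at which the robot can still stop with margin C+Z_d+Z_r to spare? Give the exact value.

v_R_max = 9/10 m/s = 0.9000 m/s

at the boundary: (1/5)·v² + (16/25)·v + (-369/500) = 0
  disc = (16/25)² − 4·(1/5)·(-369/500) = 1 ; √disc = 1
  v_R = (−(16/25) + 1) / (2·(1/5)) = 9/10 m/s
check:
braking lasts T_s = (9/10)/(5/2) = 0.3600 s
robot covers v_R·T_r = 0.9000·0.0800 = 0.0720 m before braking
braking distance = 0.9000²/(2·2.5000) = 0.1620 m
human closes 1.4000·0.4400 = 0.6160 m
margins: 0.2500+0.0600+0.0100 = 0.3200 m
sum ≈ 0.0720+0.1620+0.6160+0.3200 ≈ 1.1700 m = S ✓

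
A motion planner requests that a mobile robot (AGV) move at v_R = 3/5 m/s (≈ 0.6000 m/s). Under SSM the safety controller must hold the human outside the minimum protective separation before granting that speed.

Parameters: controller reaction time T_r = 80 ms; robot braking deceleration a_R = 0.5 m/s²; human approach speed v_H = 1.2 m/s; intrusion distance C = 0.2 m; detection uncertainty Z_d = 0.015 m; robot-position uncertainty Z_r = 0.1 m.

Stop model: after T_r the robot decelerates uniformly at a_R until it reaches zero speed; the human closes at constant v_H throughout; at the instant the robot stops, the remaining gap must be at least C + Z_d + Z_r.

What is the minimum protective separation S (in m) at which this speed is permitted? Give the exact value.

braking lasts T_s = (3/5)/(1/2) = 1.2000 s
reaction-phase robot travel = 0.6000·0.0800 = 0.0480 m
robot under decel: 0.6000²/(2·0.5000) = 0.3600 m
human closes 1.2000·1.2800 = 1.5360 m
margins: 0.2000+0.0150+0.1000 = 0.3150 m
S_min ≈ 0.0480+0.3600+1.5360+0.3150  ⇒  S_min = 2259/1000 m

S_min = 2259/1000 m = 2.2590 m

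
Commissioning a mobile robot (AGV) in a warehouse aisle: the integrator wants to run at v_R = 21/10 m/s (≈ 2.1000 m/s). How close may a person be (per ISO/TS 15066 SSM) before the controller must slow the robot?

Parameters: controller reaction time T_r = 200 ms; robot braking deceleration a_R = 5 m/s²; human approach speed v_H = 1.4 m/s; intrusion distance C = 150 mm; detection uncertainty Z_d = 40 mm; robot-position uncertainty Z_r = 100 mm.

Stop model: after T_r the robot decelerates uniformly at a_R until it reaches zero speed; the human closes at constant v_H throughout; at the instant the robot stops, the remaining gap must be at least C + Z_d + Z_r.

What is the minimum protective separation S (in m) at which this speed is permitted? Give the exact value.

S_min = 2019/1000 m = 2.0190 m

braking lasts T_s = (21/10)/5 = 0.4200 s
reaction-phase robot travel = 2.1000·0.2000 = 0.4200 m
robot covers 2.1000·0.4200 − ½·5.0000·0.4200² = 0.4410 m while stopping
person approaches 1.4000·(0.2000+0.4200) = 0.8680 m
C+Z_d+Z_r = 0.1500+0.0400+0.1000 = 0.2900 m
S_min ≈ 0.4200+0.4410+0.8680+0.2900  ⇒  S_min = 2019/1000 m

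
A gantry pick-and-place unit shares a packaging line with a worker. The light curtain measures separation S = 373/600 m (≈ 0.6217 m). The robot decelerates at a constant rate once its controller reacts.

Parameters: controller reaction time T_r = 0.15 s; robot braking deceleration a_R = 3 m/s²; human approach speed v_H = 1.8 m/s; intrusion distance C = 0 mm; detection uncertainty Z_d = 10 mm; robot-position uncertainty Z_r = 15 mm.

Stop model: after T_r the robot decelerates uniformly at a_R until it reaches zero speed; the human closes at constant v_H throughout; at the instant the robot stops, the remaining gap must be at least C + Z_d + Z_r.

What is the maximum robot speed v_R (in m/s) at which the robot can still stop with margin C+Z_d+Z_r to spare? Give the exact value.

quadratic (1/6)·v² + (3/4)·v + (-49/150) = 0
  disc = (3/4)² − 4·(1/6)·(-49/150) = 2809/3600 ; √disc = 53/60
  v_R = (−(3/4) + 53/60) / (2·(1/6)) = 2/5 m/s
check:
braking lasts T_s = (2/5)/3 = 0.1333 s
robot in T_r: 0.4000·0.1500 = 0.0600 m
robot covers 0.4000·0.1333 − ½·3.0000·0.1333² = 0.0267 m while stopping
person approaches 1.8000·(0.1500+0.1333) = 0.5100 m
residual clearance needed = 0.0000+0.0100+0.0150 = 0.0250 m
sum ≈ 0.0600+0.0267+0.5100+0.0250 ≈ 0.6217 m = S ✓

v_R_max = 2/5 m/s = 0.4000 m/s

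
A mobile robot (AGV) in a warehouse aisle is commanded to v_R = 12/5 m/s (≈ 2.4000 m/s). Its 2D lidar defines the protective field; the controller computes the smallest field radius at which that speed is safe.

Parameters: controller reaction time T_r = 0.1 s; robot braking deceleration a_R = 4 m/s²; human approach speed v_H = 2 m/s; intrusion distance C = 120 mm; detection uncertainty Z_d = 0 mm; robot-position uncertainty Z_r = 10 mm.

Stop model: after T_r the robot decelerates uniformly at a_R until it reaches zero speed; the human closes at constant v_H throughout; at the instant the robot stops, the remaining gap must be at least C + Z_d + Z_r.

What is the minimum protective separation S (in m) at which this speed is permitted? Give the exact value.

S_min = 249/100 m = 2.4900 m

stop time T_s = (12/5)/4 = 0.6000 s
robot covers v_R·T_r = 2.4000·0.1000 = 0.2400 m before braking
robot covers 2.4000·0.6000 − ½·4.0000·0.6000² = 0.7200 m while stopping
human closes 2.0000·0.7000 = 1.4000 m
margins: 0.1200+0.0000+0.0100 = 0.1300 m
S_min ≈ 0.2400+0.7200+1.4000+0.1300  ⇒  S_min = 249/100 m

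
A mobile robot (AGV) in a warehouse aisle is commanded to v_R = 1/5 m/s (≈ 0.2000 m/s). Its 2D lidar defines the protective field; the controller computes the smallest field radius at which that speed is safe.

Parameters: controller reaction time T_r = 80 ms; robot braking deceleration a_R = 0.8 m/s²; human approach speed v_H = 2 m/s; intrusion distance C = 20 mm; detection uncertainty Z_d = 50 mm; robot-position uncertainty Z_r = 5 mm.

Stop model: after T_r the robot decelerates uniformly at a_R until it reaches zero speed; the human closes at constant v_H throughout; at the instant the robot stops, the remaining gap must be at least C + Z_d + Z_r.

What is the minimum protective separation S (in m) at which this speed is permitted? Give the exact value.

T_s = v_R/a_R = (1/5)/(4/5) = 0.2500 s
robot covers v_R·T_r = 0.2000·0.0800 = 0.0160 m before braking
robot covers 0.2000·0.2500 − ½·0.8000·0.2500² = 0.0250 m while stopping
person approaches 2.0000·(0.0800+0.2500) = 0.6600 m
residual clearance needed = 0.0200+0.0500+0.0050 = 0.0750 m
S_min ≈ 0.0160+0.0250+0.6600+0.0750  ⇒  S_min = 97/125 m

S_min = 97/125 m = 0.7760 m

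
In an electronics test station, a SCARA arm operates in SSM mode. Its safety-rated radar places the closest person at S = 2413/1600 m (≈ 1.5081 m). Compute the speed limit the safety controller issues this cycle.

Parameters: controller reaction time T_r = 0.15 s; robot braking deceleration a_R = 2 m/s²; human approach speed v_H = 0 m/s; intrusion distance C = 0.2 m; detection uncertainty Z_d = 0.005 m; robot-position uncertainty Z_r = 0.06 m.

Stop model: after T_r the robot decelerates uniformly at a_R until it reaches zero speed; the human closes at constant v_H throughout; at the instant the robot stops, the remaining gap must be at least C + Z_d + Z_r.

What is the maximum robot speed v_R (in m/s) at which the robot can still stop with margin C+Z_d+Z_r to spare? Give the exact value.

quadratic (1/4)·v² + (3/20)·v + (-1989/1600) = 0
  disc = (3/20)² − 4·(1/4)·(-1989/1600) = 81/64 ; √disc = 9/8
  v_R = (−(3/20) + 9/8) / (2·(1/4)) = 39/20 m/s
check:
T_s = v_R/a_R = (39/20)/2 = 0.9750 s
robot in T_r: 1.9500·0.1500 = 0.2925 m
robot covers 1.9500·0.9750 − ½·2.0000·0.9750² = 0.9506 m while stopping
human over T_r+T_s: 0.0000·(0.1500+0.9750) = 0.0000 m
margins: 0.2000+0.0050+0.0600 = 0.2650 m
sum ≈ 0.2925+0.9506+0.0000+0.2650 ≈ 1.5081 m = S ✓

v_R_max = 39/20 m/s = 1.9500 m/s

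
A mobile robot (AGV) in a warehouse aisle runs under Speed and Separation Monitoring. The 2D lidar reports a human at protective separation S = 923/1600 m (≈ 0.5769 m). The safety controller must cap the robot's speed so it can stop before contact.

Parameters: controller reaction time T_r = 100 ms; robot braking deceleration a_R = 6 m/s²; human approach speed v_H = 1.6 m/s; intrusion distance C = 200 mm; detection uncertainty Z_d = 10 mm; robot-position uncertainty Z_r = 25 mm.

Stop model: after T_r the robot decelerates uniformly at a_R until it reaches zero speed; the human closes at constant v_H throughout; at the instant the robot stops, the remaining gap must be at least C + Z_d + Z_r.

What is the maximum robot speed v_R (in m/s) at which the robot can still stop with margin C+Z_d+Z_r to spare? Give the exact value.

v_R_max = 9/20 m/s = 0.4500 m/s

at the boundary: (1/12)·v² + (11/30)·v + (-291/1600) = 0
  disc = (11/30)² − 4·(1/12)·(-291/1600) = 2809/14400 ; √disc = 53/120
  v_R = (−(11/30) + 53/120) / (2·(1/12)) = 9/20 m/s
check:
stop time T_s = (9/20)/6 = 0.0750 s
robot in T_r: 0.4500·0.1000 = 0.0450 m
robot covers 0.4500·0.0750 − ½·6.0000·0.0750² = 0.0169 m while stopping
human over T_r+T_s: 1.6000·(0.1000+0.0750) = 0.2800 m
C+Z_d+Z_r = 0.2000+0.0100+0.0250 = 0.2350 m
sum ≈ 0.0450+0.0169+0.2800+0.2350 ≈ 0.5769 m = S ✓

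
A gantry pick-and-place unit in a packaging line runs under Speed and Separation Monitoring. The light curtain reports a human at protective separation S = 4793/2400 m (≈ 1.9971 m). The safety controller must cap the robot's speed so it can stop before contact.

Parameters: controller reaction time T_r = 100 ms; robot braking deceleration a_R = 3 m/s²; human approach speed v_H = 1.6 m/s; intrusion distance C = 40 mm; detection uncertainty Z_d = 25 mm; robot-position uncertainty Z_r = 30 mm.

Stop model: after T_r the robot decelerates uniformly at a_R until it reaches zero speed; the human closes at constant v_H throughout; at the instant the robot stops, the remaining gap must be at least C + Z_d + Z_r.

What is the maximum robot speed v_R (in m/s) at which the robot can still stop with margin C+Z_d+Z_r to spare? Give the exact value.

v_R_max = 37/20 m/s = 1.8500 m/s

at the boundary: (1/6)·v² + (19/30)·v + (-4181/2400) = 0
  disc = (19/30)² − 4·(1/6)·(-4181/2400) = 25/16 ; √disc = 5/4
  v_R = (−(19/30) + 5/4) / (2·(1/6)) = 37/20 m/s
check:
braking lasts T_s = (37/20)/3 = 0.6167 s
reaction-phase robot travel = 1.8500·0.1000 = 0.1850 m
robot under decel: 1.8500²/(2·3.0000) = 0.5704 m
human closes 1.6000·0.7167 = 1.1467 m
margins: 0.0400+0.0250+0.0300 = 0.0950 m
sum ≈ 0.1850+0.5704+1.1467+0.0950 ≈ 1.9971 m = S ✓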